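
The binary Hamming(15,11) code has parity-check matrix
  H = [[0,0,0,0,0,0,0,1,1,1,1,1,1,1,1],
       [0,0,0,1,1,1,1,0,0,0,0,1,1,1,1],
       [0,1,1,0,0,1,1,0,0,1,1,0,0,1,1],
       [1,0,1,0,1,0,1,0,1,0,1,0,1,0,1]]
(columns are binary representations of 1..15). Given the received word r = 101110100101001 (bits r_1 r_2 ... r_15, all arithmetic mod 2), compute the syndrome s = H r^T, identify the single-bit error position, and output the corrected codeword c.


s = (1, 1, 0, 1)^T, error position = 13, corrected codeword c = 101110100101101

Compute s = H r^T mod 2 one row at a time:
  s_1 = 0 + 0 + 1 + 0 + 1 + 0 + 0 + 1 = 3 ≡ 1 (mod 2).
  s_2 = 1 + 1 + 0 + 1 + 1 + 0 + 0 + 1 = 5 ≡ 1 (mod 2).
  s_3 = 0 + 1 + 0 + 1 + 1 + 0 + 0 + 1 = 4 ≡ 0 (mod 2).
  s_4 = 1 + 1 + 1 + 1 + 0 + 0 + 0 + 1 = 5 ≡ 1 (mod 2).
s = (1, 1, 0, 1)^T — this equals column 13 of H (binary 1101), so error is at position 13.
Correct: flip bit 13 of r = 101110100101001 to get c = 101110100101101.


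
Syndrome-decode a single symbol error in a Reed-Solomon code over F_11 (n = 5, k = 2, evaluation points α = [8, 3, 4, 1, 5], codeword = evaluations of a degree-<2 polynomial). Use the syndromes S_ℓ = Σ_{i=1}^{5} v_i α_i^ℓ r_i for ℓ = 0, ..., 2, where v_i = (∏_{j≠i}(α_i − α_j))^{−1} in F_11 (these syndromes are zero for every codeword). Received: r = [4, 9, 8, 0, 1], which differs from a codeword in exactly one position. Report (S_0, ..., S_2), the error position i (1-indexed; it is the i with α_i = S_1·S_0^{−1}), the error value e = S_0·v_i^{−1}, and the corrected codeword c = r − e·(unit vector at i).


S = (3, 4, 9), error at position 5, error magnitude e = 5, c = [4, 9, 8, 0, 7].

Step 1: column multipliers v_i = (∏_{j≠i}(α_i − α_j))^{−1} mod 11.
  i = 1 (α = 8): (8−3)(8−4)(8−1)(8−5) = 5·4·7·3 = 420 ≡ 2, so v_1 = 2^{−1} = 6 (mod 11).
  i = 2 (α = 3): (3−8)(3−4)(3−1)(3−5) = (−5)·(−1)·2·(−2) = −20 ≡ 2, so v_2 = 2^{−1} = 6 (mod 11).
  i = 3 (α = 4): (4−8)(4−3)(4−1)(4−5) = (−4)·1·3·(−1) = 12 ≡ 1, so v_3 = 1^{−1} = 1 (mod 11).
  i = 4 (α = 1): (1−8)(1−3)(1−4)(1−5) = (−7)·(−2)·(−3)·(−4) = 168 ≡ 3, so v_4 = 3^{−1} = 4 (mod 11).
  i = 5 (α = 5): (5−8)(5−3)(5−4)(5−1) = (−3)·2·1·4 = −24 ≡ 9, so v_5 = 9^{−1} = 5 (mod 11).
  v = [6, 6, 1, 4, 5].
Step 2: syndromes of r = [4, 9, 8, 0, 1] (all sums mod 11).
  S_0 = Σ v_i r_i = 6·4 + 6·9 + 1·8 + 4·0 + 5·1 = 91 ≡ 3.
  S_1 = Σ v_i α_i r_i = 6·8·4 + 6·3·9 + 1·4·8 + 4·1·0 + 5·5·1 = 411 ≡ 4.
  α_i^2 mod 11 = [9, 9, 5, 1, 3].
  S_2 = Σ v_i α_i^2 r_i = 6·9·4 + 6·9·9 + 1·5·8 + 4·1·0 + 5·3·1 = 757 ≡ 9.
  S = (3, 4, 9) ≠ 0, so r is not a codeword (an error is present).
Step 3: locate the error. For a single error e at position i, S_ℓ = v_i·e·α_i^ℓ, so α_err = S_1/S_0.
  S_0^{−1} = 3^{−1} = 4 (mod 11), so α_err = 4·4 = 16 ≡ 5 = α_5. Error position i = 5.
  Consistency check: S_2/S_1 = 9·3 = 27 ≡ 5 = α_err ✓ (single-error assumption holds).
Step 4: error magnitude e = S_0/v_5 = S_0·∏_{j≠5}(α_5 − α_j) = 3·9 = 27 ≡ 5 (mod 11).
Step 5: correct position 5: c_5 = r_5 − e = 1 − 5 ≡ 7 (mod 11). Hence c = [4, 9, 8, 0, 7].
  Check: interpolating c through the α_i gives m(x) = 1 + 10·x (degree < 2) with m(α_i) = c_i for every i, so c is indeed a codeword.


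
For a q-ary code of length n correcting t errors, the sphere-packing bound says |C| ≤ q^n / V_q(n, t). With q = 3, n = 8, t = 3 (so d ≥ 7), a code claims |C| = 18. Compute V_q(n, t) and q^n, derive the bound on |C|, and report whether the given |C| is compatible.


V_q(n, t) = 577, q^n = 6561, Hamming bound = 11, |C| = 18 > bound (violated).

Step 1: Compute V_q(n, t) = Σ_{j=0}^3 C(n, j) (q−1)^j.
  j = 0: C(8,0)·(2)^0 = 1·1 = 1.
  j = 1: C(8,1)·(2)^1 = 8·2 = 16.
  j = 2: C(8,2)·(2)^2 = 28·4 = 112.
  j = 3: C(8,3)·(2)^3 = 56·8 = 448.
  V_q(n, t) = 1 + 16 + 112 + 448 = 577.
Step 2: q^n = 3^8 = 6561.
Step 3: Hamming bound ⌊q^n / V_q(n,t)⌋ = ⌊6561/577⌋ = 11.
Step 4: Compare |C| = 18 to 11: violated.
The claimed |C| lies above the Hamming bound, so no 3-ary code of length 8 with d ≥ 7 can have 18 codewords.


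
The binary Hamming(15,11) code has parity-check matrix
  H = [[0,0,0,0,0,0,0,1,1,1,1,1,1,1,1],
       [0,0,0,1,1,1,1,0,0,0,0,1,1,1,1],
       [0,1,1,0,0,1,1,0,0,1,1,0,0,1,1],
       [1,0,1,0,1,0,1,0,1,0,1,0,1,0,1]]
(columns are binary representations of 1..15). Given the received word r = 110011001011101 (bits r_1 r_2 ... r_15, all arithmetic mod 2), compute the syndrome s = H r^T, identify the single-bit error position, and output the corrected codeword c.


s = (1, 1, 0, 0)^T, error position = 12, corrected codeword c = 110011001010101

Compute s = H r^T mod 2 one row at a time:
  s_1 = 0 + 1 + 0 + 1 + 1 + 1 + 0 + 1 = 5 ≡ 1 (mod 2).
  s_2 = 0 + 1 + 1 + 0 + 1 + 1 + 0 + 1 = 5 ≡ 1 (mod 2).
  s_3 = 1 + 0 + 1 + 0 + 0 + 1 + 0 + 1 = 4 ≡ 0 (mod 2).
  s_4 = 1 + 0 + 1 + 0 + 1 + 1 + 1 + 1 = 6 ≡ 0 (mod 2).
s = (1, 1, 0, 0)^T — this equals column 12 of H (binary 1100), so error is at position 12.
Correct: flip bit 12 of r = 110011001011101 to get c = 110011001010101.


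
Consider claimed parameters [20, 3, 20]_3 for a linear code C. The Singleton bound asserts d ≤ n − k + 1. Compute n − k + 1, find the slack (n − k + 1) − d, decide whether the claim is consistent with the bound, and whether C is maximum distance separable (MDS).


Singleton RHS = n − k + 1 = 18, slack = -2, bound violated (no such code; not MDS).

Singleton bound: d ≤ n − k + 1.
Here n = 20, k = 3, so n − k + 1 = 18.
Given d = 20, check d ≤ 18: NO.
Slack = (n − k + 1) − d = -2.
The slack is negative: d = 20 exceeds n − k + 1 = 18 by 2, so the Singleton bound is violated and no linear [20, 3, 20]_3 code can exist. In particular it is not MDS (MDS requires d = n − k + 1 exactly).
Description: the claimed parameters are [20, 3, 20]_3; such a code would be impossible (violates the Singleton bound).


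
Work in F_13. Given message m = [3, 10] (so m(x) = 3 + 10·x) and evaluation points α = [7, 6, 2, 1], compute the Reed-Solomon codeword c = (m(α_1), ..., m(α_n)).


c = [8, 11, 10, 0]

Message polynomial: m(x) = 3 + 10·x (mod 13).
For each evaluation point α_i, compute m(α_i) mod 13:
  α_1 = 7: Horner steps 10 → 8, so m(7) = 8.
  α_2 = 6: Horner steps 10 → 11, so m(6) = 11.
  α_3 = 2: Horner steps 10 → 10, so m(2) = 10.
  α_4 = 1: Horner steps 10 → 0, so m(1) = 0.
Codeword c = [8, 11, 10, 0] ∈ F_13^4.


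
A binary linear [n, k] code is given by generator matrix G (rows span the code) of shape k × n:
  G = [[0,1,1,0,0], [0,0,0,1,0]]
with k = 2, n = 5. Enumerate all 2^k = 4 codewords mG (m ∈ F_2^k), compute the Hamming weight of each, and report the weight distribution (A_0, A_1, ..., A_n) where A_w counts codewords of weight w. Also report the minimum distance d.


Weight distribution: A_0 = 1, A_1 = 1, A_2 = 1, A_3 = 1. Minimum distance d = 1.

Enumerate all 2^2 = 4 messages m ∈ F_2^2.
For each, compute codeword c = mG in F_2^5, then tally its weight.
  m = 00 → c = 00000, weight = 0.
  m = 10 → c = 01100, weight = 2.
  m = 01 → c = 00010, weight = 1.
  m = 11 → c = 01110, weight = 3.
Tally weights:
  weight 0: 1 codewords.
  weight 1: 1 codewords.
  weight 2: 1 codewords.
  weight 3: 1 codewords.
Minimum distance d = smallest w > 0 with A_w > 0 = 1.
Sanity: Σ A_w = 4 = 2^2 = 4 ✓.


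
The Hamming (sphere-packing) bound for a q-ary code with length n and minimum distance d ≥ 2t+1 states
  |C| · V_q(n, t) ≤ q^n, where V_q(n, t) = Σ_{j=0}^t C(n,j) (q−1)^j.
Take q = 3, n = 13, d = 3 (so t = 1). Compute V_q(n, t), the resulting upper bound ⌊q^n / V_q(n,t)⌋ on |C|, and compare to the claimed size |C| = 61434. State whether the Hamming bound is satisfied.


V_q(n, t) = 27, q^n = 1594323, Hamming bound = 59049, |C| = 61434 > bound (violated).

Step 1: Compute V_q(n, t) = Σ_{j=0}^1 C(n, j) (q−1)^j.
  j = 0: C(13,0)·(2)^0 = 1·1 = 1.
  j = 1: C(13,1)·(2)^1 = 13·2 = 26.
  V_q(n, t) = 1 + 26 = 27.
Step 2: q^n = 3^13 = 1594323.
Step 3: Hamming bound ⌊q^n / V_q(n,t)⌋ = ⌊1594323/27⌋ = 59049.
Step 4: Compare |C| = 61434 to 59049: violated.
The claimed |C| lies above the Hamming bound, so no 3-ary code of length 13 with d ≥ 3 can have 61434 codewords.


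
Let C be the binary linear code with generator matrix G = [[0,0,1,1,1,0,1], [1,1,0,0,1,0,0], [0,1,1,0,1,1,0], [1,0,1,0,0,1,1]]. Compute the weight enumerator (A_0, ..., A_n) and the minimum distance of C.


Weight distribution: A_0 = 1, A_1 = 1, A_3 = 4, A_4 = 7, A_5 = 3. Minimum distance d = 1.

Enumerate all 2^4 = 16 messages m ∈ F_2^4.
For each, compute codeword c = mG in F_2^7, then tally its weight.
  m = 0000 → c = 0000000, weight = 0.
  m = 1000 → c = 0011101, weight = 4.
  m = 0100 → c = 1100100, weight = 3.
  m = 1100 → c = 1111001, weight = 5.
  m = 0010 → c = 0110110, weight = 4.
  m = 1010 → c = 0101011, weight = 4.
  m = 0110 → c = 1010010, weight = 3.
  m = 1110 → c = 1001111, weight = 5.
  m = 0001 → c = 1010011, weight = 4.
  m = 1001 → c = 1001110, weight = 4.
  m = 0101 → c = 0110111, weight = 5.
  m = 1101 → c = 0101010, weight = 3.
  m = 0011 → c = 1100101, weight = 4.
  m = 1011 → c = 1111000, weight = 4.
  m = 0111 → c = 0000001, weight = 1.
  m = 1111 → c = 0011100, weight = 3.
Tally weights:
  weight 0: 1 codewords.
  weight 1: 1 codewords.
  weight 3: 4 codewords.
  weight 4: 7 codewords.
  weight 5: 3 codewords.
Minimum distance d = smallest w > 0 with A_w > 0 = 1.
Sanity: Σ A_w = 16 = 2^4 = 16 ✓.


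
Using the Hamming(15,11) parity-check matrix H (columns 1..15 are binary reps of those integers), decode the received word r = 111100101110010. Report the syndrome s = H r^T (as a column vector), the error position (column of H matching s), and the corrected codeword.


s = (0, 1, 0, 1)^T, error position = 5, corrected codeword c = 111110101110010

Compute s = H r^T mod 2 one row at a time:
  s_1 = 0 + 1 + 1 + 1 + 0 + 0 + 1 + 0 = 4 ≡ 0 (mod 2).
  s_2 = 1 + 0 + 0 + 1 + 0 + 0 + 1 + 0 = 3 ≡ 1 (mod 2).
  s_3 = 1 + 1 + 0 + 1 + 1 + 1 + 1 + 0 = 6 ≡ 0 (mod 2).
  s_4 = 1 + 1 + 0 + 1 + 1 + 1 + 0 + 0 = 5 ≡ 1 (mod 2).
s = (0, 1, 0, 1)^T — this equals column 5 of H (binary 0101), so error is at position 5.
Correct: flip bit 5 of r = 111100101110010 to get c = 111110101110010.


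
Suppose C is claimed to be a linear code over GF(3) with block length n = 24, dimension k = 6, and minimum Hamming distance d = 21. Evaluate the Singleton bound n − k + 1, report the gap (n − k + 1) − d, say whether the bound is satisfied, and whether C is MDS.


Singleton RHS = n − k + 1 = 19, slack = -2, bound violated (no such code; not MDS).

Singleton bound: d ≤ n − k + 1.
Here n = 24, k = 6, so n − k + 1 = 19.
Given d = 21, check d ≤ 19: NO.
Slack = (n − k + 1) − d = -2.
The slack is negative: d = 21 exceeds n − k + 1 = 19 by 2, so the Singleton bound is violated and no linear [24, 6, 21]_3 code can exist. In particular it is not MDS (MDS requires d = n − k + 1 exactly).
Description: the claimed parameters are [24, 6, 21]_3; such a code would be impossible (violates the Singleton bound).


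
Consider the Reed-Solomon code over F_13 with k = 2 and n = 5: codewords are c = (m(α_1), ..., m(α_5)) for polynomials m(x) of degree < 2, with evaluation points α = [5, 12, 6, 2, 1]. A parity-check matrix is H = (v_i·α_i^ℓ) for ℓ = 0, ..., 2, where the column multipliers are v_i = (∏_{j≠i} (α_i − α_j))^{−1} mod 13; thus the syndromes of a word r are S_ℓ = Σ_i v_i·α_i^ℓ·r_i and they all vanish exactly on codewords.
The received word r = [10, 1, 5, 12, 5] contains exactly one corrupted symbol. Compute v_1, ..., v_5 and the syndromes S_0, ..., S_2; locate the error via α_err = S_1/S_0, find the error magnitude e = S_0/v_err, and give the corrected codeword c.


S = (12, 12, 12), error at position 5, error magnitude e = 1, c = [10, 1, 5, 12, 4].

Step 1: column multipliers v_i = (∏_{j≠i}(α_i − α_j))^{−1} mod 13.
  i = 1 (α = 5): (5−12)(5−6)(5−2)(5−1) = (−7)·(−1)·3·4 = 84 ≡ 6, so v_1 = 6^{−1} = 11 (mod 13).
  i = 2 (α = 12): (12−5)(12−6)(12−2)(12−1) = 7·6·10·11 = 4620 ≡ 5, so v_2 = 5^{−1} = 8 (mod 13).
  i = 3 (α = 6): (6−5)(6−12)(6−2)(6−1) = 1·(−6)·4·5 = −120 ≡ 10, so v_3 = 10^{−1} = 4 (mod 13).
  i = 4 (α = 2): (2−5)(2−12)(2−6)(2−1) = (−3)·(−10)·(−4)·1 = −120 ≡ 10, so v_4 = 10^{−1} = 4 (mod 13).
  i = 5 (α = 1): (1−5)(1−12)(1−6)(1−2) = (−4)·(−11)·(−5)·(−1) = 220 ≡ 12, so v_5 = 12^{−1} = 12 (mod 13).
  v = [11, 8, 4, 4, 12].
Step 2: syndromes of r = [10, 1, 5, 12, 5] (all sums mod 13).
  S_0 = Σ v_i r_i = 11·10 + 8·1 + 4·5 + 4·12 + 12·5 = 246 ≡ 12.
  S_1 = Σ v_i α_i r_i = 11·5·10 + 8·12·1 + 4·6·5 + 4·2·12 + 12·1·5 = 922 ≡ 12.
  α_i^2 mod 13 = [12, 1, 10, 4, 1].
  S_2 = Σ v_i α_i^2 r_i = 11·12·10 + 8·1·1 + 4·10·5 + 4·4·12 + 12·1·5 = 1780 ≡ 12.
  S = (12, 12, 12) ≠ 0, so r is not a codeword (an error is present).
Step 3: locate the error. For a single error e at position i, S_ℓ = v_i·e·α_i^ℓ, so α_err = S_1/S_0.
  S_0^{−1} = 12^{−1} = 12 (mod 13), so α_err = 12·12 = 144 ≡ 1 = α_5. Error position i = 5.
  Consistency check: S_2/S_1 = 12·12 = 144 ≡ 1 = α_err ✓ (single-error assumption holds).
Step 4: error magnitude e = S_0/v_5 = S_0·∏_{j≠5}(α_5 − α_j) = 12·12 = 144 ≡ 1 (mod 13).
Step 5: correct position 5: c_5 = r_5 − e = 5 − 1 ≡ 4 (mod 13). Hence c = [10, 1, 5, 12, 4].
  Check: interpolating c through the α_i gives m(x) = 9 + 8·x (degree < 2) with m(α_i) = c_i for every i, so c is indeed a codeword.


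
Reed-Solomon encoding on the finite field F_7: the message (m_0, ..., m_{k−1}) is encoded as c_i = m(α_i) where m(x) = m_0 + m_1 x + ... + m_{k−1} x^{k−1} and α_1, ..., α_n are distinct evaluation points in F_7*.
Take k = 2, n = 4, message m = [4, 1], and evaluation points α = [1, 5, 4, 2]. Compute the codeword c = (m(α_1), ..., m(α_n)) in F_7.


c = [5, 2, 1, 6]

Message polynomial: m(x) = 4 + 1·x (mod 7).
For each evaluation point α_i, compute m(α_i) mod 7:
  α_1 = 1: Horner steps 1 → 5, so m(1) = 5.
  α_2 = 5: Horner steps 1 → 2, so m(5) = 2.
  α_3 = 4: Horner steps 1 → 1, so m(4) = 1.
  α_4 = 2: Horner steps 1 → 6, so m(2) = 6.
Codeword c = [5, 2, 1, 6] ∈ F_7^4.


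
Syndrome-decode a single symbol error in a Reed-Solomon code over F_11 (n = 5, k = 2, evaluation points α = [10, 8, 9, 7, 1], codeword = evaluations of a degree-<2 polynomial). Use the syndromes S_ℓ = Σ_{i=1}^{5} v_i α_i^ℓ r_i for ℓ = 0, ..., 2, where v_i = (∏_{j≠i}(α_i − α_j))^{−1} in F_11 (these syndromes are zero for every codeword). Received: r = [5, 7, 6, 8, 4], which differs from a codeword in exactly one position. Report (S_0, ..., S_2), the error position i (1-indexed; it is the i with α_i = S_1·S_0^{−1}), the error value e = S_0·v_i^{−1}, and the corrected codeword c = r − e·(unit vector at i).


S = (10, 10, 10), error at position 5, error magnitude e = 1, c = [5, 7, 6, 8, 3].

Step 1: column multipliers v_i = (∏_{j≠i}(α_i − α_j))^{−1} mod 11.
  i = 1 (α = 10): (10−8)(10−9)(10−7)(10−1) = 2·1·3·9 = 54 ≡ 10, so v_1 = 10^{−1} = 10 (mod 11).
  i = 2 (α = 8): (8−10)(8−9)(8−7)(8−1) = (−2)·(−1)·1·7 = 14 ≡ 3, so v_2 = 3^{−1} = 4 (mod 11).
  i = 3 (α = 9): (9−10)(9−8)(9−7)(9−1) = (−1)·1·2·8 = −16 ≡ 6, so v_3 = 6^{−1} = 2 (mod 11).
  i = 4 (α = 7): (7−10)(7−8)(7−9)(7−1) = (−3)·(−1)·(−2)·6 = −36 ≡ 8, so v_4 = 8^{−1} = 7 (mod 11).
  i = 5 (α = 1): (1−10)(1−8)(1−9)(1−7) = (−9)·(−7)·(−8)·(−6) = 3024 ≡ 10, so v_5 = 10^{−1} = 10 (mod 11).
  v = [10, 4, 2, 7, 10].
Step 2: syndromes of r = [5, 7, 6, 8, 4] (all sums mod 11).
  S_0 = Σ v_i r_i = 10·5 + 4·7 + 2·6 + 7·8 + 10·4 = 186 ≡ 10.
  S_1 = Σ v_i α_i r_i = 10·10·5 + 4·8·7 + 2·9·6 + 7·7·8 + 10·1·4 = 1264 ≡ 10.
  α_i^2 mod 11 = [1, 9, 4, 5, 1].
  S_2 = Σ v_i α_i^2 r_i = 10·1·5 + 4·9·7 + 2·4·6 + 7·5·8 + 10·1·4 = 670 ≡ 10.
  S = (10, 10, 10) ≠ 0, so r is not a codeword (an error is present).
Step 3: locate the error. For a single error e at position i, S_ℓ = v_i·e·α_i^ℓ, so α_err = S_1/S_0.
  S_0^{−1} = 10^{−1} = 10 (mod 11), so α_err = 10·10 = 100 ≡ 1 = α_5. Error position i = 5.
  Consistency check: S_2/S_1 = 10·10 = 100 ≡ 1 = α_err ✓ (single-error assumption holds).
Step 4: error magnitude e = S_0/v_5 = S_0·∏_{j≠5}(α_5 − α_j) = 10·10 = 100 ≡ 1 (mod 11).
Step 5: correct position 5: c_5 = r_5 − e = 4 − 1 ≡ 3 (mod 11). Hence c = [5, 7, 6, 8, 3].
  Check: interpolating c through the α_i gives m(x) = 4 + 10·x (degree < 2) with m(α_i) = c_i for every i, so c is indeed a codeword.


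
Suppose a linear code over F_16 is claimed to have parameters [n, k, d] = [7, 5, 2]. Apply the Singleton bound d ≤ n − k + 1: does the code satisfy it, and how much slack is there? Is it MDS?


Singleton RHS = n − k + 1 = 3, slack = 1, bound satisfied, not MDS.

Singleton bound: d ≤ n − k + 1.
Here n = 7, k = 5, so n − k + 1 = 3.
Given d = 2, check d ≤ 3: YES.
Slack = (n − k + 1) − d = 1.
The code is NOT MDS (slack = 1 > 0).
Description: the claimed parameters are [7, 5, 2]_16; such a code would be non-MDS.


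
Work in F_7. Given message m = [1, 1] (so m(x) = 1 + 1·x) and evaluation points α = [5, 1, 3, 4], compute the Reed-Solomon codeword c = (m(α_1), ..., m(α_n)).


c = [6, 2, 4, 5]

Message polynomial: m(x) = 1 + 1·x (mod 7).
For each evaluation point α_i, compute m(α_i) mod 7:
  α_1 = 5: Horner steps 1 → 6, so m(5) = 6.
  α_2 = 1: Horner steps 1 → 2, so m(1) = 2.
  α_3 = 3: Horner steps 1 → 4, so m(3) = 4.
  α_4 = 4: Horner steps 1 → 5, so m(4) = 5.
Codeword c = [6, 2, 4, 5] ∈ F_7^4.


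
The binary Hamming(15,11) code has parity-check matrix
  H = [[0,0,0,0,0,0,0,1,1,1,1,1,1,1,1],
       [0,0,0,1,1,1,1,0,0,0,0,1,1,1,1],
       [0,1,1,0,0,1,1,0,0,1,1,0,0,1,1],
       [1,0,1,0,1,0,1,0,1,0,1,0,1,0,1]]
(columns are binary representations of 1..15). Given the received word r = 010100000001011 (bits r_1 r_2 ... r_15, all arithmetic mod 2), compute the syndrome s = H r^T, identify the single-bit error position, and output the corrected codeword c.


s = (1, 0, 1, 1)^T, error position = 11, corrected codeword c = 010100000011011

Compute s = H r^T mod 2 one row at a time:
  s_1 = 0 + 0 + 0 + 0 + 1 + 0 + 1 + 1 = 3 ≡ 1 (mod 2).
  s_2 = 1 + 0 + 0 + 0 + 1 + 0 + 1 + 1 = 4 ≡ 0 (mod 2).
  s_3 = 1 + 0 + 0 + 0 + 0 + 0 + 1 + 1 = 3 ≡ 1 (mod 2).
  s_4 = 0 + 0 + 0 + 0 + 0 + 0 + 0 + 1 = 1 ≡ 1 (mod 2).
s = (1, 0, 1, 1)^T — this equals column 11 of H (binary 1011), so error is at position 11.
Correct: flip bit 11 of r = 010100000001011 to get c = 010100000011011.


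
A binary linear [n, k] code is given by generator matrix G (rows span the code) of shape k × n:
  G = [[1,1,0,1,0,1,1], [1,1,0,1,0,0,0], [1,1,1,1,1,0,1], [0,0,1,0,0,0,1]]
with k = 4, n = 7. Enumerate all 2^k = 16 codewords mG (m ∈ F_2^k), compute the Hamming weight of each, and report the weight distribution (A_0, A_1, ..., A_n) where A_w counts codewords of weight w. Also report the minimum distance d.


Weight distribution: A_0 = 1, A_1 = 1, A_2 = 3, A_3 = 4, A_4 = 1, A_5 = 3, A_6 = 3. Minimum distance d = 1.

Enumerate all 2^4 = 16 messages m ∈ F_2^4.
For each, compute codeword c = mG in F_2^7, then tally its weight.
  m = 0000 → c = 0000000, weight = 0.
  m = 1000 → c = 1101011, weight = 5.
  m = 0100 → c = 1101000, weight = 3.
  m = 1100 → c = 0000011, weight = 2.
  m = 0010 → c = 1111101, weight = 6.
  m = 1010 → c = 0010110, weight = 3.
  m = 0110 → c = 0010101, weight = 3.
  m = 1110 → c = 1111110, weight = 6.
  m = 0001 → c = 0010001, weight = 2.
  m = 1001 → c = 1111010, weight = 5.
  m = 0101 → c = 1111001, weight = 5.
  m = 1101 → c = 0010010, weight = 2.
  m = 0011 → c = 1101100, weight = 4.
  m = 1011 → c = 0000111, weight = 3.
  m = 0111 → c = 0000100, weight = 1.
  m = 1111 → c = 1101111, weight = 6.
Tally weights:
  weight 0: 1 codewords.
  weight 1: 1 codewords.
  weight 2: 3 codewords.
  weight 3: 4 codewords.
  weight 4: 1 codewords.
  weight 5: 3 codewords.
  weight 6: 3 codewords.
Minimum distance d = smallest w > 0 with A_w > 0 = 1.
Sanity: Σ A_w = 16 = 2^4 = 16 ✓.


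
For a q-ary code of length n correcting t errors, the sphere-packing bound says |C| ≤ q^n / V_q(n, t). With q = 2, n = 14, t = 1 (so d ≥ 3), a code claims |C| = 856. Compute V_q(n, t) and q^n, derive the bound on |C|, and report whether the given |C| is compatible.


V_q(n, t) = 15, q^n = 16384, Hamming bound = 1092, |C| = 856 ≤ bound (satisfied).

Step 1: Compute V_q(n, t) = Σ_{j=0}^1 C(n, j) (q−1)^j.
  j = 0: C(14,0)·(1)^0 = 1·1 = 1.
  j = 1: C(14,1)·(1)^1 = 14·1 = 14.
  V_q(n, t) = 1 + 14 = 15.
Step 2: q^n = 2^14 = 16384.
Step 3: Hamming bound ⌊q^n / V_q(n,t)⌋ = ⌊16384/15⌋ = 1092.
Step 4: Compare |C| = 856 to 1092: satisfied.
The claimed |C| lies below the Hamming bound.


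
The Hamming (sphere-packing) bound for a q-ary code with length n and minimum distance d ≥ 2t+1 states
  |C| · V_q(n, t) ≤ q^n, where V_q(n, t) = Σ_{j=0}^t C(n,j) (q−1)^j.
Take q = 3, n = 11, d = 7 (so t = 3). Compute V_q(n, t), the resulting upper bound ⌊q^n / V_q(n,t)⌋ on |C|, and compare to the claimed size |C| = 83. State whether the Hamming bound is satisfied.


V_q(n, t) = 1563, q^n = 177147, Hamming bound = 113, |C| = 83 ≤ bound (satisfied).

Step 1: Compute V_q(n, t) = Σ_{j=0}^3 C(n, j) (q−1)^j.
  j = 0: C(11,0)·(2)^0 = 1·1 = 1.
  j = 1: C(11,1)·(2)^1 = 11·2 = 22.
  j = 2: C(11,2)·(2)^2 = 55·4 = 220.
  j = 3: C(11,3)·(2)^3 = 165·8 = 1320.
  V_q(n, t) = 1 + 22 + 220 + 1320 = 1563.
Step 2: q^n = 3^11 = 177147.
Step 3: Hamming bound ⌊q^n / V_q(n,t)⌋ = ⌊177147/1563⌋ = 113.
Step 4: Compare |C| = 83 to 113: satisfied.
The claimed |C| lies below the Hamming bound.


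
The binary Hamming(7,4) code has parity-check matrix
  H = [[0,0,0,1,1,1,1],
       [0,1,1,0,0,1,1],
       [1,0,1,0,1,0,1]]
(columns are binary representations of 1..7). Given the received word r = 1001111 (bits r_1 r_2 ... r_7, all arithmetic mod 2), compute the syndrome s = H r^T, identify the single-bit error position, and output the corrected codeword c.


s = (0, 0, 1)^T, error position = 1, corrected codeword c = 0001111

Compute s = H r^T mod 2 one row at a time:
  s_1 = 1 + 1 + 1 + 1 = 4 ≡ 0 (mod 2).
  s_2 = 0 + 0 + 1 + 1 = 2 ≡ 0 (mod 2).
  s_3 = 1 + 0 + 1 + 1 = 3 ≡ 1 (mod 2).
s = (0, 0, 1)^T — this equals column 1 of H (binary 001), so error is at position 1.
Correct: flip bit 1 of r = 1001111 to get c = 0001111.


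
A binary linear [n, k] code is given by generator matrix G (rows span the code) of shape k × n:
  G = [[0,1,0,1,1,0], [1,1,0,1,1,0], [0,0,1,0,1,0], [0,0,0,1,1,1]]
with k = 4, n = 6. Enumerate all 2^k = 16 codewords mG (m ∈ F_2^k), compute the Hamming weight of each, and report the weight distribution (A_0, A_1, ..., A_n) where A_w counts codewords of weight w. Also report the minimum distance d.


Weight distribution: A_0 = 1, A_1 = 1, A_2 = 2, A_3 = 6, A_4 = 5, A_5 = 1. Minimum distance d = 1.

Enumerate all 2^4 = 16 messages m ∈ F_2^4.
For each, compute codeword c = mG in F_2^6, then tally its weight.
  m = 0000 → c = 000000, weight = 0.
  m = 1000 → c = 010110, weight = 3.
  m = 0100 → c = 110110, weight = 4.
  m = 1100 → c = 100000, weight = 1.
  m = 0010 → c = 001010, weight = 2.
  m = 1010 → c = 011100, weight = 3.
  m = 0110 → c = 111100, weight = 4.
  m = 1110 → c = 101010, weight = 3.
  m = 0001 → c = 000111, weight = 3.
  m = 1001 → c = 010001, weight = 2.
  m = 0101 → c = 110001, weight = 3.
  m = 1101 → c = 100111, weight = 4.
  m = 0011 → c = 001101, weight = 3.
  m = 1011 → c = 011011, weight = 4.
  m = 0111 → c = 111011, weight = 5.
  m = 1111 → c = 101101, weight = 4.
Tally weights:
  weight 0: 1 codewords.
  weight 1: 1 codewords.
  weight 2: 2 codewords.
  weight 3: 6 codewords.
  weight 4: 5 codewords.
  weight 5: 1 codewords.
Minimum distance d = smallest w > 0 with A_w > 0 = 1.
Sanity: Σ A_w = 16 = 2^4 = 16 ✓.


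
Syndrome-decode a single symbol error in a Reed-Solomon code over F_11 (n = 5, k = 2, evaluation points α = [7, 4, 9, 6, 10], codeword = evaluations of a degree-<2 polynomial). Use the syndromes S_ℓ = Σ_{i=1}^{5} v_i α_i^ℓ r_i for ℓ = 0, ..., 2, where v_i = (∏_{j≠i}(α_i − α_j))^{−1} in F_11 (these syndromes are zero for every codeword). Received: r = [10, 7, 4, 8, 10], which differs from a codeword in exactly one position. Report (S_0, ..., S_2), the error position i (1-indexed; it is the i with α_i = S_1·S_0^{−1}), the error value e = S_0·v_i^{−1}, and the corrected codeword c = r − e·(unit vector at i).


S = (1, 7, 5), error at position 1, error magnitude e = 7, c = [3, 7, 4, 8, 10].

Step 1: column multipliers v_i = (∏_{j≠i}(α_i − α_j))^{−1} mod 11.
  i = 1 (α = 7): (7−4)(7−9)(7−6)(7−10) = 3·(−2)·1·(−3) = 18 ≡ 7, so v_1 = 7^{−1} = 8 (mod 11).
  i = 2 (α = 4): (4−7)(4−9)(4−6)(4−10) = (−3)·(−5)·(−2)·(−6) = 180 ≡ 4, so v_2 = 4^{−1} = 3 (mod 11).
  i = 3 (α = 9): (9−7)(9−4)(9−6)(9−10) = 2·5·3·(−1) = −30 ≡ 3, so v_3 = 3^{−1} = 4 (mod 11).
  i = 4 (α = 6): (6−7)(6−4)(6−9)(6−10) = (−1)·2·(−3)·(−4) = −24 ≡ 9, so v_4 = 9^{−1} = 5 (mod 11).
  i = 5 (α = 10): (10−7)(10−4)(10−9)(10−6) = 3·6·1·4 = 72 ≡ 6, so v_5 = 6^{−1} = 2 (mod 11).
  v = [8, 3, 4, 5, 2].
Step 2: syndromes of r = [10, 7, 4, 8, 10] (all sums mod 11).
  S_0 = Σ v_i r_i = 8·10 + 3·7 + 4·4 + 5·8 + 2·10 = 177 ≡ 1.
  S_1 = Σ v_i α_i r_i = 8·7·10 + 3·4·7 + 4·9·4 + 5·6·8 + 2·10·10 = 1228 ≡ 7.
  α_i^2 mod 11 = [5, 5, 4, 3, 1].
  S_2 = Σ v_i α_i^2 r_i = 8·5·10 + 3·5·7 + 4·4·4 + 5·3·8 + 2·1·10 = 709 ≡ 5.
  S = (1, 7, 5) ≠ 0, so r is not a codeword (an error is present).
Step 3: locate the error. For a single error e at position i, S_ℓ = v_i·e·α_i^ℓ, so α_err = S_1/S_0.
  S_0^{−1} = 1^{−1} = 1 (mod 11), so α_err = 7·1 = 7 ≡ 7 = α_1. Error position i = 1.
  Consistency check: S_2/S_1 = 5·8 = 40 ≡ 7 = α_err ✓ (single-error assumption holds).
Step 4: error magnitude e = S_0/v_1 = S_0·∏_{j≠1}(α_1 − α_j) = 1·7 = 7 ≡ 7 (mod 11).
Step 5: correct position 1: c_1 = r_1 − e = 10 − 7 ≡ 3 (mod 11). Hence c = [3, 7, 4, 8, 10].
  Check: interpolating c through the α_i gives m(x) = 5 + 6·x (degree < 2) with m(α_i) = c_i for every i, so c is indeed a codeword.


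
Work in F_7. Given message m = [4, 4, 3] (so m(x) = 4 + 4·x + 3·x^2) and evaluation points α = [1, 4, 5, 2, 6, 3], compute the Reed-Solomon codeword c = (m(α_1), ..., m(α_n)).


c = [4, 5, 1, 3, 3, 1]

Message polynomial: m(x) = 4 + 4·x + 3·x^2 (mod 7).
For each evaluation point α_i, compute m(α_i) mod 7:
  α_1 = 1: Horner steps 3 → 0 → 4, so m(1) = 4.
  α_2 = 4: Horner steps 3 → 2 → 5, so m(4) = 5.
  α_3 = 5: Horner steps 3 → 5 → 1, so m(5) = 1.
  α_4 = 2: Horner steps 3 → 3 → 3, so m(2) = 3.
  α_5 = 6: Horner steps 3 → 1 → 3, so m(6) = 3.
  α_6 = 3: Horner steps 3 → 6 → 1, so m(3) = 1.
Codeword c = [4, 5, 1, 3, 3, 1] ∈ F_7^6.


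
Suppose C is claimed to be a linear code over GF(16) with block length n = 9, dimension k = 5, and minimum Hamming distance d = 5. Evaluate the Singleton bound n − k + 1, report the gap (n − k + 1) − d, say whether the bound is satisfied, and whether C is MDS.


Singleton RHS = n − k + 1 = 5, slack = 0, bound satisfied, MDS.

Singleton bound: d ≤ n − k + 1.
Here n = 9, k = 5, so n − k + 1 = 5.
Given d = 5, check d ≤ 5: YES.
Slack = (n − k + 1) − d = 0.
The code is MDS (slack = 0).
Description: the claimed parameters are [9, 5, 5]_16; such a code would be MDS (meets Singleton bound).


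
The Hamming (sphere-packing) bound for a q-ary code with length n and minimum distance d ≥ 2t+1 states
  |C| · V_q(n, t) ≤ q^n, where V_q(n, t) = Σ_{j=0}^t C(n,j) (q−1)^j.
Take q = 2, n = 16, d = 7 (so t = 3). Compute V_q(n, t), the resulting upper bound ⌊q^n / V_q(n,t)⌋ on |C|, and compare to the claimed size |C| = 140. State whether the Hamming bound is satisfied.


V_q(n, t) = 697, q^n = 65536, Hamming bound = 94, |C| = 140 > bound (violated).

Step 1: Compute V_q(n, t) = Σ_{j=0}^3 C(n, j) (q−1)^j.
  j = 0: C(16,0)·(1)^0 = 1·1 = 1.
  j = 1: C(16,1)·(1)^1 = 16·1 = 16.
  j = 2: C(16,2)·(1)^2 = 120·1 = 120.
  j = 3: C(16,3)·(1)^3 = 560·1 = 560.
  V_q(n, t) = 1 + 16 + 120 + 560 = 697.
Step 2: q^n = 2^16 = 65536.
Step 3: Hamming bound ⌊q^n / V_q(n,t)⌋ = ⌊65536/697⌋ = 94.
Step 4: Compare |C| = 140 to 94: violated.
The claimed |C| lies above the Hamming bound, so no 2-ary code of length 16 with d ≥ 7 can have 140 codewords.


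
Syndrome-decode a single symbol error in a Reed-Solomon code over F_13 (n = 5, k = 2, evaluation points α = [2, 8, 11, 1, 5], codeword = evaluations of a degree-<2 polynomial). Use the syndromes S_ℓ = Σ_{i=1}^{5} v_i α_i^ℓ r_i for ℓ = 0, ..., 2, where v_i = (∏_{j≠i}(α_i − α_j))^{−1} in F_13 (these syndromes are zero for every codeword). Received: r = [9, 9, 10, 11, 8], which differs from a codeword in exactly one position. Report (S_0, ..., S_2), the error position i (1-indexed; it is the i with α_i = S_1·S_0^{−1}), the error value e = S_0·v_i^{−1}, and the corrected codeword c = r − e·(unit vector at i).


S = (4, 8, 3), error at position 1, error magnitude e = 2, c = [7, 9, 10, 11, 8].

Step 1: column multipliers v_i = (∏_{j≠i}(α_i − α_j))^{−1} mod 13.
  i = 1 (α = 2): (2−8)(2−11)(2−1)(2−5) = (−6)·(−9)·1·(−3) = −162 ≡ 7, so v_1 = 7^{−1} = 2 (mod 13).
  i = 2 (α = 8): (8−2)(8−11)(8−1)(8−5) = 6·(−3)·7·3 = −378 ≡ 12, so v_2 = 12^{−1} = 12 (mod 13).
  i = 3 (α = 11): (11−2)(11−8)(11−1)(11−5) = 9·3·10·6 = 1620 ≡ 8, so v_3 = 8^{−1} = 5 (mod 13).
  i = 4 (α = 1): (1−2)(1−8)(1−11)(1−5) = (−1)·(−7)·(−10)·(−4) = 280 ≡ 7, so v_4 = 7^{−1} = 2 (mod 13).
  i = 5 (α = 5): (5−2)(5−8)(5−11)(5−1) = 3·(−3)·(−6)·4 = 216 ≡ 8, so v_5 = 8^{−1} = 5 (mod 13).
  v = [2, 12, 5, 2, 5].
Step 2: syndromes of r = [9, 9, 10, 11, 8] (all sums mod 13).
  S_0 = Σ v_i r_i = 2·9 + 12·9 + 5·10 + 2·11 + 5·8 = 238 ≡ 4.
  S_1 = Σ v_i α_i r_i = 2·2·9 + 12·8·9 + 5·11·10 + 2·1·11 + 5·5·8 = 1672 ≡ 8.
  α_i^2 mod 13 = [4, 12, 4, 1, 12].
  S_2 = Σ v_i α_i^2 r_i = 2·4·9 + 12·12·9 + 5·4·10 + 2·1·11 + 5·12·8 = 2070 ≡ 3.
  S = (4, 8, 3) ≠ 0, so r is not a codeword (an error is present).
Step 3: locate the error. For a single error e at position i, S_ℓ = v_i·e·α_i^ℓ, so α_err = S_1/S_0.
  S_0^{−1} = 4^{−1} = 10 (mod 13), so α_err = 8·10 = 80 ≡ 2 = α_1. Error position i = 1.
  Consistency check: S_2/S_1 = 3·5 = 15 ≡ 2 = α_err ✓ (single-error assumption holds).
Step 4: error magnitude e = S_0/v_1 = S_0·∏_{j≠1}(α_1 − α_j) = 4·7 = 28 ≡ 2 (mod 13).
Step 5: correct position 1: c_1 = r_1 − e = 9 − 2 ≡ 7 (mod 13). Hence c = [7, 9, 10, 11, 8].
  Check: interpolating c through the α_i gives m(x) = 2 + 9·x (degree < 2) with m(α_i) = c_i for every i, so c is indeed a codeword.


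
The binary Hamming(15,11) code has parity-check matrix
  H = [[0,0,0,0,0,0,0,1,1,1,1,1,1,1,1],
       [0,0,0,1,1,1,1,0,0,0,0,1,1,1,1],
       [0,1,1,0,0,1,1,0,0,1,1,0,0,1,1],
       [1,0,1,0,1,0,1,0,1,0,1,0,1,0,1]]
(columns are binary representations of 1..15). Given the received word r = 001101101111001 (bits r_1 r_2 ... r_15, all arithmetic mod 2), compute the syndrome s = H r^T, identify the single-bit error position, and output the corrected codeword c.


s = (1, 1, 0, 1)^T, error position = 13, corrected codeword c = 001101101111101

Compute s = H r^T mod 2 one row at a time:
  s_1 = 0 + 1 + 1 + 1 + 1 + 0 + 0 + 1 = 5 ≡ 1 (mod 2).
  s_2 = 1 + 0 + 1 + 1 + 1 + 0 + 0 + 1 = 5 ≡ 1 (mod 2).
  s_3 = 0 + 1 + 1 + 1 + 1 + 1 + 0 + 1 = 6 ≡ 0 (mod 2).
  s_4 = 0 + 1 + 0 + 1 + 1 + 1 + 0 + 1 = 5 ≡ 1 (mod 2).
s = (1, 1, 0, 1)^T — this equals column 13 of H (binary 1101), so error is at position 13.
Correct: flip bit 13 of r = 001101101111001 to get c = 001101101111101.


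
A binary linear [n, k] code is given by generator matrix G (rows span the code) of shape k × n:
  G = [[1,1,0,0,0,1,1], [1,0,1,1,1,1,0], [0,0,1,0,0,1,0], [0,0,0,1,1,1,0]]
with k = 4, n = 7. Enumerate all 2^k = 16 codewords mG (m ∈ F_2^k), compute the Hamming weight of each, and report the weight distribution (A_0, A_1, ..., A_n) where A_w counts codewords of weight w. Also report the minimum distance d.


Weight distribution: A_0 = 1, A_2 = 4, A_3 = 3, A_4 = 3, A_5 = 4, A_7 = 1. Minimum distance d = 2.

Enumerate all 2^4 = 16 messages m ∈ F_2^4.
For each, compute codeword c = mG in F_2^7, then tally its weight.
  m = 0000 → c = 0000000, weight = 0.
  m = 1000 → c = 1100011, weight = 4.
  m = 0100 → c = 1011110, weight = 5.
  m = 1100 → c = 0111101, weight = 5.
  m = 0010 → c = 0010010, weight = 2.
  m = 1010 → c = 1110001, weight = 4.
  m = 0110 → c = 1001100, weight = 3.
  m = 1110 → c = 0101111, weight = 5.
  m = 0001 → c = 0001110, weight = 3.
  m = 1001 → c = 1101101, weight = 5.
  m = 0101 → c = 1010000, weight = 2.
  m = 1101 → c = 0110011, weight = 4.
  m = 0011 → c = 0011100, weight = 3.
  m = 1011 → c = 1111111, weight = 7.
  m = 0111 → c = 1000010, weight = 2.
  m = 1111 → c = 0100001, weight = 2.
Tally weights:
  weight 0: 1 codewords.
  weight 2: 4 codewords.
  weight 3: 3 codewords.
  weight 4: 3 codewords.
  weight 5: 4 codewords.
  weight 7: 1 codewords.
Minimum distance d = smallest w > 0 with A_w > 0 = 2.
Sanity: Σ A_w = 16 = 2^4 = 16 ✓.


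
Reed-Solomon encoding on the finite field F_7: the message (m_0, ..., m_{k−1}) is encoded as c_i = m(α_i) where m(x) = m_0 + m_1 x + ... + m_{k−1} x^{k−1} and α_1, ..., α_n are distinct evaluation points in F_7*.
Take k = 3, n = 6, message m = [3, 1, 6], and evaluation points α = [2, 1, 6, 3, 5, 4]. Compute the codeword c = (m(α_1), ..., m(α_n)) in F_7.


c = [1, 3, 1, 4, 4, 5]

Message polynomial: m(x) = 3 + 1·x + 6·x^2 (mod 7).
For each evaluation point α_i, compute m(α_i) mod 7:
  α_1 = 2: Horner steps 6 → 6 → 1, so m(2) = 1.
  α_2 = 1: Horner steps 6 → 0 → 3, so m(1) = 3.
  α_3 = 6: Horner steps 6 → 2 → 1, so m(6) = 1.
  α_4 = 3: Horner steps 6 → 5 → 4, so m(3) = 4.
  α_5 = 5: Horner steps 6 → 3 → 4, so m(5) = 4.
  α_6 = 4: Horner steps 6 → 4 → 5, so m(4) = 5.
Codeword c = [1, 3, 1, 4, 4, 5] ∈ F_7^6.


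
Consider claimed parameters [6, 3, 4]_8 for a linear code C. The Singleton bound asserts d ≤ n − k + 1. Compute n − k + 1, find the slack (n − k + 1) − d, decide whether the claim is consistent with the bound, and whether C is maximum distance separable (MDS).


Singleton RHS = n − k + 1 = 4, slack = 0, bound satisfied, MDS.

Singleton bound: d ≤ n − k + 1.
Here n = 6, k = 3, so n − k + 1 = 4.
Given d = 4, check d ≤ 4: YES.
Slack = (n − k + 1) − d = 0.
The code is MDS (slack = 0).
Description: the claimed parameters are [6, 3, 4]_8; such a code would be MDS (meets Singleton bound).


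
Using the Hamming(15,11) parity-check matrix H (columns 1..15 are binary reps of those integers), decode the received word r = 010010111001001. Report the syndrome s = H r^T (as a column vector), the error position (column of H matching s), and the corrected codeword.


s = (0, 0, 1, 0)^T, error position = 2, corrected codeword c = 000010111001001

Compute s = H r^T mod 2 one row at a time:
  s_1 = 1 + 1 + 0 + 0 + 1 + 0 + 0 + 1 = 4 ≡ 0 (mod 2).
  s_2 = 0 + 1 + 0 + 1 + 1 + 0 + 0 + 1 = 4 ≡ 0 (mod 2).
  s_3 = 1 + 0 + 0 + 1 + 0 + 0 + 0 + 1 = 3 ≡ 1 (mod 2).
  s_4 = 0 + 0 + 1 + 1 + 1 + 0 + 0 + 1 = 4 ≡ 0 (mod 2).
s = (0, 0, 1, 0)^T — this equals column 2 of H (binary 0010), so error is at position 2.
Correct: flip bit 2 of r = 010010111001001 to get c = 000010111001001.


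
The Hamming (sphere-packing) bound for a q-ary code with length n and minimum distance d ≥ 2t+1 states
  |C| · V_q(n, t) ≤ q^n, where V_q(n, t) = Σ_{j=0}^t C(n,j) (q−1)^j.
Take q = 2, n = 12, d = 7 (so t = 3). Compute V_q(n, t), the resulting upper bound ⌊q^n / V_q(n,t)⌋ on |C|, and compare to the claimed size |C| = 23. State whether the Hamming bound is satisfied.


V_q(n, t) = 299, q^n = 4096, Hamming bound = 13, |C| = 23 > bound (violated).

Step 1: Compute V_q(n, t) = Σ_{j=0}^3 C(n, j) (q−1)^j.
  j = 0: C(12,0)·(1)^0 = 1·1 = 1.
  j = 1: C(12,1)·(1)^1 = 12·1 = 12.
  j = 2: C(12,2)·(1)^2 = 66·1 = 66.
  j = 3: C(12,3)·(1)^3 = 220·1 = 220.
  V_q(n, t) = 1 + 12 + 66 + 220 = 299.
Step 2: q^n = 2^12 = 4096.
Step 3: Hamming bound ⌊q^n / V_q(n,t)⌋ = ⌊4096/299⌋ = 13.
Step 4: Compare |C| = 23 to 13: violated.
The claimed |C| lies above the Hamming bound, so no 2-ary code of length 12 with d ≥ 7 can have 23 codewords.


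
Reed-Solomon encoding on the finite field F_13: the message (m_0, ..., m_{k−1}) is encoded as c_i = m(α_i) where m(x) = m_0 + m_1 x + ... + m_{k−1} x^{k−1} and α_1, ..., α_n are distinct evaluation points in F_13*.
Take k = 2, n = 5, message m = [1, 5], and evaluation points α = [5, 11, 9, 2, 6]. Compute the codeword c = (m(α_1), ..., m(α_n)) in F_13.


c = [0, 4, 7, 11, 5]

Message polynomial: m(x) = 1 + 5·x (mod 13).
For each evaluation point α_i, compute m(α_i) mod 13:
  α_1 = 5: Horner steps 5 → 0, so m(5) = 0.
  α_2 = 11: Horner steps 5 → 4, so m(11) = 4.
  α_3 = 9: Horner steps 5 → 7, so m(9) = 7.
  α_4 = 2: Horner steps 5 → 11, so m(2) = 11.
  α_5 = 6: Horner steps 5 → 5, so m(6) = 5.
Codeword c = [0, 4, 7, 11, 5] ∈ F_13^5.


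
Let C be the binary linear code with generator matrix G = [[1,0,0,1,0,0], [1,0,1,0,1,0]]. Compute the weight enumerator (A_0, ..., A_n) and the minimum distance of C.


Weight distribution: A_0 = 1, A_2 = 1, A_3 = 2. Minimum distance d = 2.

Enumerate all 2^2 = 4 messages m ∈ F_2^2.
For each, compute codeword c = mG in F_2^6, then tally its weight.
  m = 00 → c = 000000, weight = 0.
  m = 10 → c = 100100, weight = 2.
  m = 01 → c = 101010, weight = 3.
  m = 11 → c = 001110, weight = 3.
Tally weights:
  weight 0: 1 codewords.
  weight 2: 1 codewords.
  weight 3: 2 codewords.
Minimum distance d = smallest w > 0 with A_w > 0 = 2.
Sanity: Σ A_w = 4 = 2^2 = 4 ✓.


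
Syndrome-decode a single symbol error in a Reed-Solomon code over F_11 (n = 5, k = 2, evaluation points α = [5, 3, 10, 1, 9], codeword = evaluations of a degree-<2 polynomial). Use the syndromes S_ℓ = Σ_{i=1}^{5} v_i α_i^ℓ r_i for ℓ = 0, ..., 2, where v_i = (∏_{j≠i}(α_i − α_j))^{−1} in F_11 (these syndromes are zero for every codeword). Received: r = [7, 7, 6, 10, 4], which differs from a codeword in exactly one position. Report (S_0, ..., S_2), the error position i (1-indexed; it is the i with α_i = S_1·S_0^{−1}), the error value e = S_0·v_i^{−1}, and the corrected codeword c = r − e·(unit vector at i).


S = (6, 7, 10), error at position 2, error magnitude e = 4, c = [7, 3, 6, 10, 4].

Step 1: column multipliers v_i = (∏_{j≠i}(α_i − α_j))^{−1} mod 11.
  i = 1 (α = 5): (5−3)(5−10)(5−1)(5−9) = 2·(−5)·4·(−4) = 160 ≡ 6, so v_1 = 6^{−1} = 2 (mod 11).
  i = 2 (α = 3): (3−5)(3−10)(3−1)(3−9) = (−2)·(−7)·2·(−6) = −168 ≡ 8, so v_2 = 8^{−1} = 7 (mod 11).
  i = 3 (α = 10): (10−5)(10−3)(10−1)(10−9) = 5·7·9·1 = 315 ≡ 7, so v_3 = 7^{−1} = 8 (mod 11).
  i = 4 (α = 1): (1−5)(1−3)(1−10)(1−9) = (−4)·(−2)·(−9)·(−8) = 576 ≡ 4, so v_4 = 4^{−1} = 3 (mod 11).
  i = 5 (α = 9): (9−5)(9−3)(9−10)(9−1) = 4·6·(−1)·8 = −192 ≡ 6, so v_5 = 6^{−1} = 2 (mod 11).
  v = [2, 7, 8, 3, 2].
Step 2: syndromes of r = [7, 7, 6, 10, 4] (all sums mod 11).
  S_0 = Σ v_i r_i = 2·7 + 7·7 + 8·6 + 3·10 + 2·4 = 149 ≡ 6.
  S_1 = Σ v_i α_i r_i = 2·5·7 + 7·3·7 + 8·10·6 + 3·1·10 + 2·9·4 = 799 ≡ 7.
  α_i^2 mod 11 = [3, 9, 1, 1, 4].
  S_2 = Σ v_i α_i^2 r_i = 2·3·7 + 7·9·7 + 8·1·6 + 3·1·10 + 2·4·4 = 593 ≡ 10.
  S = (6, 7, 10) ≠ 0, so r is not a codeword (an error is present).
Step 3: locate the error. For a single error e at position i, S_ℓ = v_i·e·α_i^ℓ, so α_err = S_1/S_0.
  S_0^{−1} = 6^{−1} = 2 (mod 11), so α_err = 7·2 = 14 ≡ 3 = α_2. Error position i = 2.
  Consistency check: S_2/S_1 = 10·8 = 80 ≡ 3 = α_err ✓ (single-error assumption holds).
Step 4: error magnitude e = S_0/v_2 = S_0·∏_{j≠2}(α_2 − α_j) = 6·8 = 48 ≡ 4 (mod 11).
Step 5: correct position 2: c_2 = r_2 − e = 7 − 4 ≡ 3 (mod 11). Hence c = [7, 3, 6, 10, 4].
  Check: interpolating c through the α_i gives m(x) = 8 + 2·x (degree < 2) with m(α_i) = c_i for every i, so c is indeed a codeword.
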